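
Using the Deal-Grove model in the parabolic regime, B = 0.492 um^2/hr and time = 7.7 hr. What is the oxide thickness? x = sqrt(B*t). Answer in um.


Step 1: Compute B*t = 0.492 * 7.7 = 3.7884
Step 2: x = sqrt(3.7884)
x = 1.946 um


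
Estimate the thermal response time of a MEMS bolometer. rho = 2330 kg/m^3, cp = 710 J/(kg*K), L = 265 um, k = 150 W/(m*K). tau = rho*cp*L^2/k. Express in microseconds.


Step 1: Convert L to m: L = 265e-6 m
Step 2: L^2 = (265e-6)^2 = 7.0225e-08 m^2
Step 3: tau = 2330 * 710 * 7.0225e-08 / 150 = 7.7448812e-04 s
Step 4: Convert to microseconds (multiply by 1e6).
tau = 774.488 us


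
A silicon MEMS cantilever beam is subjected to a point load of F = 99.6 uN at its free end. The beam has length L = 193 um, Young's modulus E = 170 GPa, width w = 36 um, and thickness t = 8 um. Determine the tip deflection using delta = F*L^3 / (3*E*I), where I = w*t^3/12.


Step 1: Calculate the second moment of area.
I = w * t^3 / 12 = 36 * 8^3 / 12 = 1536.0 um^4
Step 2: Convert E to consistent units (1 GPa = 1000 uN/um^2).
E = 170 GPa = 170000 uN/um^2
Step 3: Calculate tip deflection.
delta = F * L^3 / (3 * E * I)
delta = 99.6 * 193^3 / (3 * 170000 * 1536.0)
delta = 0.914 um


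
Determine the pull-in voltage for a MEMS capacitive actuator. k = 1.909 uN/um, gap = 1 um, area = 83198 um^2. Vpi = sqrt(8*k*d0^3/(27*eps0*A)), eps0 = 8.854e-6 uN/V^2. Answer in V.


Step 1: Compute numerator: 8 * k * d0^3 = 8 * 1.909 * 1^3 = 15.272
Step 2: Compute denominator: 27 * eps0 * A = 27 * 8.854e-6 * 83198 = 19.889147
Step 3: Vpi = sqrt(15.272 / 19.889147)
Vpi = 0.88 V


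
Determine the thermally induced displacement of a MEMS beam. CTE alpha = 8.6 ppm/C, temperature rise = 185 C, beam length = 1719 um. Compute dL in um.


Step 1: Convert CTE: alpha = 8.6 ppm/C = 8.6e-6 /C
Step 2: dL = 8.6e-6 * 185 * 1719
dL = 2.7349 um


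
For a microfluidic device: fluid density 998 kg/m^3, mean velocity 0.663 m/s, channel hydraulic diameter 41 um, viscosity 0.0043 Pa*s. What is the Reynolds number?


Step 1: Convert Dh to meters: Dh = 41e-6 m
Step 2: Re = rho * v * Dh / mu
Re = 998 * 0.663 * 41e-6 / 0.0043
Re = 6.309


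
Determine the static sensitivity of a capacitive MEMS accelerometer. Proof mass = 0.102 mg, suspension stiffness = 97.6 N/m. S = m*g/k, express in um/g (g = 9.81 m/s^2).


Step 1: Convert mass: m = 0.102 mg = 1.02e-07 kg
Step 2: S = m * g / k = 1.02e-07 * 9.81 / 97.6
Step 3: S = 1.03e-08 m/g
Step 4: Convert to um/g: S = 0.01 um/g


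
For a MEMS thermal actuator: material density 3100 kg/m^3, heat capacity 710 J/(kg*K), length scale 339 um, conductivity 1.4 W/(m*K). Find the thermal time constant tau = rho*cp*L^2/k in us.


Step 1: Convert L to m: L = 339e-6 m
Step 2: L^2 = (339e-6)^2 = 1.14921e-07 m^2
Step 3: tau = 3100 * 710 * 1.14921e-07 / 1.4 = 1.8067222929e-01 s
Step 4: Convert to microseconds (multiply by 1e6).
tau = 180672.229 us


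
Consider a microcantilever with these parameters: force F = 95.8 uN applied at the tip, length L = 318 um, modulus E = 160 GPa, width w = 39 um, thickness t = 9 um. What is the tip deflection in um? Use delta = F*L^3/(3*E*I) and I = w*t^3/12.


Step 1: Calculate the second moment of area.
I = w * t^3 / 12 = 39 * 9^3 / 12 = 2369.25 um^4
Step 2: Convert E to consistent units (1 GPa = 1000 uN/um^2).
E = 160 GPa = 160000 uN/um^2
Step 3: Calculate tip deflection.
delta = F * L^3 / (3 * E * I)
delta = 95.8 * 318^3 / (3 * 160000 * 2369.25)
delta = 2.7089 um


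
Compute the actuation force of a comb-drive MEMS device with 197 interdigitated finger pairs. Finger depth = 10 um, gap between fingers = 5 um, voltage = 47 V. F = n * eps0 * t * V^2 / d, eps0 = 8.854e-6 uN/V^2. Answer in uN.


Step 1: Parameters: n=197, eps0=8.854e-6 uN/V^2, t=10 um, V=47 V, d=5 um
Step 2: V^2 = 2209
Step 3: F = 197 * 8.854e-6 * 10 * 2209 / 5
F = 7.706 uN


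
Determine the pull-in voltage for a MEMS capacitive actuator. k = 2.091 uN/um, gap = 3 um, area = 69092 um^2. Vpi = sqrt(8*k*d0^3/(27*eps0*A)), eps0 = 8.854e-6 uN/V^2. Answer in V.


Step 1: Compute numerator: 8 * k * d0^3 = 8 * 2.091 * 3^3 = 451.656
Step 2: Compute denominator: 27 * eps0 * A = 27 * 8.854e-6 * 69092 = 16.516995
Step 3: Vpi = sqrt(451.656 / 16.516995)
Vpi = 5.23 V


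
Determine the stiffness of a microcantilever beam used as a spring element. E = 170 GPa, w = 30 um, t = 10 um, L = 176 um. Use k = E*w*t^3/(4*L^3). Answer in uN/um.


Step 1: Convert E to consistent units (1 GPa = 1000 uN/um^2).
E = 170 GPa = 170000 uN/um^2
Step 2: Compute t^3 = 10^3 = 1000
Step 3: Compute L^3 = 176^3 = 5451776
Step 4: k = 170000 * 30 * 1000 / (4 * 5451776)
k = 233.8687 uN/um


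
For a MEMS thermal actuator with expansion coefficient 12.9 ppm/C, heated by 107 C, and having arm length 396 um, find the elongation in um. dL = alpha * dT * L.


Step 1: Convert CTE: alpha = 12.9 ppm/C = 12.9e-6 /C
Step 2: dL = 12.9e-6 * 107 * 396
dL = 0.5466 um


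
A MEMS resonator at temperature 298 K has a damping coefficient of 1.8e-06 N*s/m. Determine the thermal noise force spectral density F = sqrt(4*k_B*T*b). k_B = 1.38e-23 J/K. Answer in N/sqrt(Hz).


Step 1: Compute 4 * k_B * T * b
= 4 * 1.38e-23 * 298 * 1.8e-06
= 2.9609e-26 N^2/Hz
Step 2: F_noise = sqrt(2.9609e-26)
F_noise = 1.72e-13 N/sqrt(Hz)


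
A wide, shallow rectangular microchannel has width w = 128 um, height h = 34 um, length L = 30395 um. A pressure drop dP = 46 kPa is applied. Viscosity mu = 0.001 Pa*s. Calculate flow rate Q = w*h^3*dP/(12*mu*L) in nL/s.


Step 1: Convert all dimensions to SI (meters).
w = 128e-6 m, h = 34e-6 m, L = 30395e-6 m, dP = 46e3 Pa
Step 2: Q = w * h^3 * dP / (12 * mu * L)
Q = 128e-6 * (34e-6)^3 * 46e3 / (12 * 0.001 * 30395e-6) = 6.3448471e-10 m^3/s
Step 3: Convert Q from m^3/s to nL/s (1 m^3 = 1e12 nL, so multiply by 1e12).
Q = 634.485 nL/s


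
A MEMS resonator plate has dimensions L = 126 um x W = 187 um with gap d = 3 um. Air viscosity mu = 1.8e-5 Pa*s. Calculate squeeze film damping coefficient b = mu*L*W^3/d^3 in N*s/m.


Step 1: Convert to SI.
L = 126e-6 m, W = 187e-6 m, d = 3e-6 m
Step 2: W^3 = (187e-6)^3 = 6.54e-12 m^3
Step 3: d^3 = (3e-6)^3 = 2.70e-17 m^3
Step 4: b = 1.8e-5 * 126e-6 * 6.54e-12 / 2.70e-17
b = 5.49e-04 N*s/m


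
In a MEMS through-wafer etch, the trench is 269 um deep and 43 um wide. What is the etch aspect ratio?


Step 1: AR = depth / width
Step 2: AR = 269 / 43
AR = 6.3


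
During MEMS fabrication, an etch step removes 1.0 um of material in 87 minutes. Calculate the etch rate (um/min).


Step 1: Etch rate = depth / time
Step 2: rate = 1.0 / 87
rate = 0.011 um/min


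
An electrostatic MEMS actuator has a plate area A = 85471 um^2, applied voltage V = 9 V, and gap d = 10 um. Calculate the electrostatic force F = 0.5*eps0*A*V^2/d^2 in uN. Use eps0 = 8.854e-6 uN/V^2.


Step 1: Identify parameters.
eps0 = 8.854e-6 uN/V^2, A = 85471 um^2, V = 9 V, d = 10 um
Step 2: Compute V^2 = 9^2 = 81
Step 3: Compute d^2 = 10^2 = 100
Step 4: F = 0.5 * 8.854e-6 * 85471 * 81 / 100
F = 0.306 uN


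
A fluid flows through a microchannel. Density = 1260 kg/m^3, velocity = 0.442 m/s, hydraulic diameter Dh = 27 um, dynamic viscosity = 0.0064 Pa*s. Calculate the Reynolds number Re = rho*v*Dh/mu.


Step 1: Convert Dh to meters: Dh = 27e-6 m
Step 2: Re = rho * v * Dh / mu
Re = 1260 * 0.442 * 27e-6 / 0.0064
Re = 2.35


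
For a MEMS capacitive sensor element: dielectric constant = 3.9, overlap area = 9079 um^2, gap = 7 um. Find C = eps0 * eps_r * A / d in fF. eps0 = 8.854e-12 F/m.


Step 1: Convert area to m^2: A = 9079e-12 m^2
Step 2: Convert gap to m: d = 7e-6 m
Step 3: C = eps0 * eps_r * A / d
C = 8.854e-12 * 3.9 * 9079e-12 / 7e-6
Step 4: Convert to fF (multiply by 1e15).
C = 44.79 fF


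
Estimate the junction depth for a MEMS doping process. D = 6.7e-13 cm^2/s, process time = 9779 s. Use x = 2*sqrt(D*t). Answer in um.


Step 1: Compute D*t = 6.7e-13 * 9779 = 6.55193e-09 cm^2
Step 2: sqrt(D*t) = 8.0944e-05 cm
Step 3: x = 2 * 8.0944e-05 cm = 1.61888e-04 cm
Step 4: Convert to um (1 cm = 1e4 um): x = 1.619 um


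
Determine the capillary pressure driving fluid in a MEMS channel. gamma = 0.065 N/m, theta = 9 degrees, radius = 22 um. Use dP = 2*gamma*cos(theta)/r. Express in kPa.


Step 1: cos(9 deg) = 0.9877
Step 2: Convert r to m: r = 22e-6 m
Step 3: dP = 2 * 0.065 * 0.9877 / 22e-6 = 5836.4 Pa
Step 4: Convert Pa to kPa (divide by 1000).
dP = 5.84 kPa


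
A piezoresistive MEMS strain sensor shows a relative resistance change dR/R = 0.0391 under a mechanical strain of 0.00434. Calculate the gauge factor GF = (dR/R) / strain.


Step 1: Identify values.
dR/R = 0.0391, strain = 0.00434
Step 2: GF = (dR/R) / strain = 0.0391 / 0.00434
GF = 9.0


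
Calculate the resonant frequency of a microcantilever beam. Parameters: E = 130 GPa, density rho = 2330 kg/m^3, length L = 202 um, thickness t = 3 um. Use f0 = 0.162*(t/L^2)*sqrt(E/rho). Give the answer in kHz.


Step 1: Convert units to SI.
t_SI = 3e-6 m, L_SI = 202e-6 m
Step 2: Calculate sqrt(E/rho).
sqrt(130e9 / 2330) = 7469.54 m/s
Step 3: Compute f0.
f0 = 0.162 * 3e-6 / (202e-6)^2 * 7469.54 = 88966.7 Hz = 88.97 kHz


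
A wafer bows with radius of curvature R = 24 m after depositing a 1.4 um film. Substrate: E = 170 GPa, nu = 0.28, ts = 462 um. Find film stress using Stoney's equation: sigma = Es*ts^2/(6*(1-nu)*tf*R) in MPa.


Step 1: Compute numerator: Es * ts^2 = 170 * 462^2 = 36285480 (GPa*um^2)
Step 2: Compute denominator (R in um): 6*(1-nu)*tf*R = 6*0.72*1.4*24e6 = 145152000.0 (um^2)
Step 3: sigma (GPa) = 36285480 / 145152000.0 = 2.49983e-01 GPa
Step 4: Convert to MPa (x1000): sigma = 250.0 MPa


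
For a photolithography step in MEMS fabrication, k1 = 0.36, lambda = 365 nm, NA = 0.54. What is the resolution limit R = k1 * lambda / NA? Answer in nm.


Step 1: Identify values: k1 = 0.36, lambda = 365 nm, NA = 0.54
Step 2: R = k1 * lambda / NA
R = 0.36 * 365 / 0.54
R = 243.3 nm


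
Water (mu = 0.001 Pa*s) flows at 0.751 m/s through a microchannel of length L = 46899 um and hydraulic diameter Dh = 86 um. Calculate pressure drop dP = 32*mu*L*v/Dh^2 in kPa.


Step 1: Convert to SI: L = 46899e-6 m, Dh = 86e-6 m
Step 2: dP = 32 * 0.001 * 46899e-6 * 0.751 / (86e-6)^2
Step 3: dP = 152390.04 Pa
Step 4: Convert to kPa: dP = 152.39 kPa


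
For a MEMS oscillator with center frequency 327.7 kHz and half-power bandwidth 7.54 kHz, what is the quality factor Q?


Step 1: Q = f0 / bandwidth
Step 2: Q = 327.7 / 7.54
Q = 43.5


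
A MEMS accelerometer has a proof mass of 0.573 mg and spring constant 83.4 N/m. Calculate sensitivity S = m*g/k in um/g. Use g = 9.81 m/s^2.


Step 1: Convert mass: m = 0.573 mg = 5.73e-07 kg
Step 2: S = m * g / k = 5.73e-07 * 9.81 / 83.4
Step 3: S = 6.74e-08 m/g
Step 4: Convert to um/g: S = 0.067 um/g


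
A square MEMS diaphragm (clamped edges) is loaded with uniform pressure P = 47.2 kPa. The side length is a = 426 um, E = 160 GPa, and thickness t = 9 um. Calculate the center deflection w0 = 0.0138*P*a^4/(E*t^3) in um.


Step 1: Convert pressure to compatible units (E is in GPa, so P in GPa).
P = 47.2 kPa = 47.2e-6 GPa
Step 2: Compute numerator: 0.0138 * P * a^4.
a^4 = 426^4 = 32933538576
numerator = 0.0138 * 47.2e-6 * 32933538576 = 2.14516e+04
Step 3: Compute denominator: E * t^3 = 160 * 9^3 = 116640
Step 4: w0 = numerator / denominator = 2.14516e+04 / 116640 = 0.1839 um


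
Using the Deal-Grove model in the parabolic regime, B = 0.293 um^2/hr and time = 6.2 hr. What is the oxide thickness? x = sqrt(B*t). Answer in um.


Step 1: Compute B*t = 0.293 * 6.2 = 1.8166
Step 2: x = sqrt(1.8166)
x = 1.348 um


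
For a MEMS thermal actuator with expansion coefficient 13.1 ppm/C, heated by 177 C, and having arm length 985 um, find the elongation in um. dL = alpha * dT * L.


Step 1: Convert CTE: alpha = 13.1 ppm/C = 13.1e-6 /C
Step 2: dL = 13.1e-6 * 177 * 985
dL = 2.2839 um


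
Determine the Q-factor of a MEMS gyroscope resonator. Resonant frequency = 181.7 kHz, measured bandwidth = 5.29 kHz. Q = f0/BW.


Step 1: Q = f0 / bandwidth
Step 2: Q = 181.7 / 5.29
Q = 34.3


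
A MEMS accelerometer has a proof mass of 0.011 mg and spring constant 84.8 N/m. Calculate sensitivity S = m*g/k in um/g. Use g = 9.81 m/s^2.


Step 1: Convert mass: m = 0.011 mg = 1.10e-08 kg
Step 2: S = m * g / k = 1.10e-08 * 9.81 / 84.8
Step 3: S = 1.27e-09 m/g
Step 4: Convert to um/g: S = 0.001 um/g


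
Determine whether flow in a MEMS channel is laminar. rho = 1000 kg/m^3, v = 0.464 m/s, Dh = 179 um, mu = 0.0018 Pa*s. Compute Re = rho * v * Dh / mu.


Step 1: Convert Dh to meters: Dh = 179e-6 m
Step 2: Re = rho * v * Dh / mu
Re = 1000 * 0.464 * 179e-6 / 0.0018
Re = 46.142
Since Re = 46.142 is below ~2300, the flow is laminar.


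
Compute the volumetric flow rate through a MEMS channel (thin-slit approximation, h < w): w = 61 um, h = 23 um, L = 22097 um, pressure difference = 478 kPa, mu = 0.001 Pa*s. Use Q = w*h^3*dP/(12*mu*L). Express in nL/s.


Step 1: Convert all dimensions to SI (meters).
w = 61e-6 m, h = 23e-6 m, L = 22097e-6 m, dP = 478e3 Pa
Step 2: Q = w * h^3 * dP / (12 * mu * L)
Q = 61e-6 * (23e-6)^3 * 478e3 / (12 * 0.001 * 22097e-6) = 1.33790932e-09 m^3/s
Step 3: Convert Q from m^3/s to nL/s (1 m^3 = 1e12 nL, so multiply by 1e12).
Q = 1337.909 nL/s


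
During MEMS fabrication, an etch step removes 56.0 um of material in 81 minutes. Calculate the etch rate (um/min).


Step 1: Etch rate = depth / time
Step 2: rate = 56.0 / 81
rate = 0.691 um/min


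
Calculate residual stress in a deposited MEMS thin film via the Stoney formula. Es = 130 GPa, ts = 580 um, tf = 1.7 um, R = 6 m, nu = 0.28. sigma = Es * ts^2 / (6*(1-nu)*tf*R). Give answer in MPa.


Step 1: Compute numerator: Es * ts^2 = 130 * 580^2 = 43732000 (GPa*um^2)
Step 2: Compute denominator (R in um): 6*(1-nu)*tf*R = 6*0.72*1.7*6e6 = 44064000.0 (um^2)
Step 3: sigma (GPa) = 43732000 / 44064000.0 = 9.92466e-01 GPa
Step 4: Convert to MPa (x1000): sigma = 992.5 MPa


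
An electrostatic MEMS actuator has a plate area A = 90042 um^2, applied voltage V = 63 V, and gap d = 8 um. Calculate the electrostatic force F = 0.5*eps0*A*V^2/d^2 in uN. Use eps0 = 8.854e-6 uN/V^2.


Step 1: Identify parameters.
eps0 = 8.854e-6 uN/V^2, A = 90042 um^2, V = 63 V, d = 8 um
Step 2: Compute V^2 = 63^2 = 3969
Step 3: Compute d^2 = 8^2 = 64
Step 4: F = 0.5 * 8.854e-6 * 90042 * 3969 / 64
F = 24.72 uN


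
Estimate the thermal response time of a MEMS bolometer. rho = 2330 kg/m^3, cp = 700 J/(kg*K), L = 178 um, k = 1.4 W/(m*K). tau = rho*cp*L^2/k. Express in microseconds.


Step 1: Convert L to m: L = 178e-6 m
Step 2: L^2 = (178e-6)^2 = 3.1684e-08 m^2
Step 3: tau = 2330 * 700 * 3.1684e-08 / 1.4 = 3.691186e-02 s
Step 4: Convert to microseconds (multiply by 1e6).
tau = 36911.86 us


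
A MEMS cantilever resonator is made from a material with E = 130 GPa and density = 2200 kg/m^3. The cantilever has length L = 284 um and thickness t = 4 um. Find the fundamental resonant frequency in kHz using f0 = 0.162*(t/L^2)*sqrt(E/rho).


Step 1: Convert units to SI.
t_SI = 4e-6 m, L_SI = 284e-6 m
Step 2: Calculate sqrt(E/rho).
sqrt(130e9 / 2200) = 7687.06 m/s
Step 3: Compute f0.
f0 = 0.162 * 4e-6 / (284e-6)^2 * 7687.06 = 61758.8 Hz = 61.76 kHz


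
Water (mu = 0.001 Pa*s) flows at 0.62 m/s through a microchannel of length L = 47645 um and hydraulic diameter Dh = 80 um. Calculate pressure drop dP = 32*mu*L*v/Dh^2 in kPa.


Step 1: Convert to SI: L = 47645e-6 m, Dh = 80e-6 m
Step 2: dP = 32 * 0.001 * 47645e-6 * 0.62 / (80e-6)^2
Step 3: dP = 147699.50 Pa
Step 4: Convert to kPa: dP = 147.7 kPa


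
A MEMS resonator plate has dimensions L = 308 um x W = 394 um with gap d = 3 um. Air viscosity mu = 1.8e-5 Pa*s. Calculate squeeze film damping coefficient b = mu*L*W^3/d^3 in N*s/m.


Step 1: Convert to SI.
L = 308e-6 m, W = 394e-6 m, d = 3e-6 m
Step 2: W^3 = (394e-6)^3 = 6.12e-11 m^3
Step 3: d^3 = (3e-6)^3 = 2.70e-17 m^3
Step 4: b = 1.8e-5 * 308e-6 * 6.12e-11 / 2.70e-17
b = 1.26e-02 N*s/m


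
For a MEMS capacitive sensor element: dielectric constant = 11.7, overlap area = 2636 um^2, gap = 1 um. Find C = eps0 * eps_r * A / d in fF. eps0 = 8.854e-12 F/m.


Step 1: Convert area to m^2: A = 2636e-12 m^2
Step 2: Convert gap to m: d = 1e-6 m
Step 3: C = eps0 * eps_r * A / d
C = 8.854e-12 * 11.7 * 2636e-12 / 1e-6
Step 4: Convert to fF (multiply by 1e15).
C = 273.07 fF


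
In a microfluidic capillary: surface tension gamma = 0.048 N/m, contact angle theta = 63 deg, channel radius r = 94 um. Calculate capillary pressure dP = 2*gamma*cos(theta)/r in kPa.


Step 1: cos(63 deg) = 0.454
Step 2: Convert r to m: r = 94e-6 m
Step 3: dP = 2 * 0.048 * 0.454 / 94e-6 = 463.7 Pa
Step 4: Convert Pa to kPa (divide by 1000).
dP = 0.46 kPa


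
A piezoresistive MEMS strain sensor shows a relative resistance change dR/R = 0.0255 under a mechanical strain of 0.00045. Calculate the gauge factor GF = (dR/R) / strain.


Step 1: Identify values.
dR/R = 0.0255, strain = 0.00045
Step 2: GF = (dR/R) / strain = 0.0255 / 0.00045
GF = 56.7


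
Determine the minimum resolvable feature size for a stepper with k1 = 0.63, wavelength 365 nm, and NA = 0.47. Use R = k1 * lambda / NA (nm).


Step 1: Identify values: k1 = 0.63, lambda = 365 nm, NA = 0.47
Step 2: R = k1 * lambda / NA
R = 0.63 * 365 / 0.47
R = 489.3 nm


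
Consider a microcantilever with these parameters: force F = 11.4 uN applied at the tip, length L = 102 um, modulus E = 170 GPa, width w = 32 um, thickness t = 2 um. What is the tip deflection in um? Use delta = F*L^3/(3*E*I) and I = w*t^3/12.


Step 1: Calculate the second moment of area.
I = w * t^3 / 12 = 32 * 2^3 / 12 = 21.3333 um^4
Step 2: Convert E to consistent units (1 GPa = 1000 uN/um^2).
E = 170 GPa = 170000 uN/um^2
Step 3: Calculate tip deflection.
delta = F * L^3 / (3 * E * I)
delta = 11.4 * 102^3 / (3 * 170000 * 21.3333)
delta = 1.1119 um


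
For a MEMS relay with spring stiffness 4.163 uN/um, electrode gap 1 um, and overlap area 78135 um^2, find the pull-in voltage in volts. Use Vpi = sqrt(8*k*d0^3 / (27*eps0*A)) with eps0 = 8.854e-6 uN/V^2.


Step 1: Compute numerator: 8 * k * d0^3 = 8 * 4.163 * 1^3 = 33.304
Step 2: Compute denominator: 27 * eps0 * A = 27 * 8.854e-6 * 78135 = 18.678797
Step 3: Vpi = sqrt(33.304 / 18.678797)
Vpi = 1.34 V


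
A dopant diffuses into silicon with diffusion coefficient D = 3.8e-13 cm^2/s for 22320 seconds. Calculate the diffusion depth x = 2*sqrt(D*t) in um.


Step 1: Compute D*t = 3.8e-13 * 22320 = 8.4816e-09 cm^2
Step 2: sqrt(D*t) = 9.20956e-05 cm
Step 3: x = 2 * 9.20956e-05 cm = 1.841912e-04 cm
Step 4: Convert to um (1 cm = 1e4 um): x = 1.842 um


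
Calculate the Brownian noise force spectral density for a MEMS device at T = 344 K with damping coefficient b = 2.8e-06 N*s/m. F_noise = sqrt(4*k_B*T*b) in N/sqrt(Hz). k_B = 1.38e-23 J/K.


Step 1: Compute 4 * k_B * T * b
= 4 * 1.38e-23 * 344 * 2.8e-06
= 5.3169e-26 N^2/Hz
Step 2: F_noise = sqrt(5.3169e-26)
F_noise = 2.31e-13 N/sqrt(Hz)


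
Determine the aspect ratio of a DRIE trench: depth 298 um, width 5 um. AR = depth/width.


Step 1: AR = depth / width
Step 2: AR = 298 / 5
AR = 59.6


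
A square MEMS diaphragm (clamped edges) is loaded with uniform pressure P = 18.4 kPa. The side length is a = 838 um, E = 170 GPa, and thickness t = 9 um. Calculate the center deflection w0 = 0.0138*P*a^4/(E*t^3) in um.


Step 1: Convert pressure to compatible units (E is in GPa, so P in GPa).
P = 18.4 kPa = 18.4e-6 GPa
Step 2: Compute numerator: 0.0138 * P * a^4.
a^4 = 838^4 = 493146635536
numerator = 0.0138 * 18.4e-6 * 493146635536 = 1.252198e+05
Step 3: Compute denominator: E * t^3 = 170 * 9^3 = 123930
Step 4: w0 = numerator / denominator = 1.252198e+05 / 123930 = 1.0104 um


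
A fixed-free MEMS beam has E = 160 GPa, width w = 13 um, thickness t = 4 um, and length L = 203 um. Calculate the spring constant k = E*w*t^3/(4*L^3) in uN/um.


Step 1: Convert E to consistent units (1 GPa = 1000 uN/um^2).
E = 160 GPa = 160000 uN/um^2
Step 2: Compute t^3 = 4^3 = 64
Step 3: Compute L^3 = 203^3 = 8365427
Step 4: k = 160000 * 13 * 64 / (4 * 8365427)
k = 3.9783 uN/um


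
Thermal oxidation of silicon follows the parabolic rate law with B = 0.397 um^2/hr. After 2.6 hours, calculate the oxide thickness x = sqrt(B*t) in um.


Step 1: Compute B*t = 0.397 * 2.6 = 1.0322
Step 2: x = sqrt(1.0322)
x = 1.016 um


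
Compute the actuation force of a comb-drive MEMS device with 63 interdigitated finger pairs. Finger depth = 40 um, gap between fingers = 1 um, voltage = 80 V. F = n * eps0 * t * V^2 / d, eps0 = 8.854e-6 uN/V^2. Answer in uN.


Step 1: Parameters: n=63, eps0=8.854e-6 uN/V^2, t=40 um, V=80 V, d=1 um
Step 2: V^2 = 6400
Step 3: F = 63 * 8.854e-6 * 40 * 6400 / 1
F = 142.797 uN


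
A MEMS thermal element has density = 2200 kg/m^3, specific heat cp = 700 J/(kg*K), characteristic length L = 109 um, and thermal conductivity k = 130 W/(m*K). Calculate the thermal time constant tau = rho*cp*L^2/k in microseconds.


Step 1: Convert L to m: L = 109e-6 m
Step 2: L^2 = (109e-6)^2 = 1.1881e-08 m^2
Step 3: tau = 2200 * 700 * 1.1881e-08 / 130 = 1.4074415e-04 s
Step 4: Convert to microseconds (multiply by 1e6).
tau = 140.744 us


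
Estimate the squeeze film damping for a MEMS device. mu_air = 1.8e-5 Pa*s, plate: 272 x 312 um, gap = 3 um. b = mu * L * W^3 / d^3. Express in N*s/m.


Step 1: Convert to SI.
L = 272e-6 m, W = 312e-6 m, d = 3e-6 m
Step 2: W^3 = (312e-6)^3 = 3.04e-11 m^3
Step 3: d^3 = (3e-6)^3 = 2.70e-17 m^3
Step 4: b = 1.8e-5 * 272e-6 * 3.04e-11 / 2.70e-17
b = 5.51e-03 N*s/m


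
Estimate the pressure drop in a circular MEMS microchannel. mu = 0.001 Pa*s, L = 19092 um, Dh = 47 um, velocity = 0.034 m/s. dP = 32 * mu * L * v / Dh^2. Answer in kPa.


Step 1: Convert to SI: L = 19092e-6 m, Dh = 47e-6 m
Step 2: dP = 32 * 0.001 * 19092e-6 * 0.034 / (47e-6)^2
Step 3: dP = 9403.39 Pa
Step 4: Convert to kPa: dP = 9.4 kPa


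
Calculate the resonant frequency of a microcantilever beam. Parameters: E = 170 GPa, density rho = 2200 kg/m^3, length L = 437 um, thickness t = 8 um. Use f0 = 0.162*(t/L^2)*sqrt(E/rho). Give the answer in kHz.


Step 1: Convert units to SI.
t_SI = 8e-6 m, L_SI = 437e-6 m
Step 2: Calculate sqrt(E/rho).
sqrt(170e9 / 2200) = 8790.49 m/s
Step 3: Compute f0.
f0 = 0.162 * 8e-6 / (437e-6)^2 * 8790.49 = 59656.1 Hz = 59.66 kHz


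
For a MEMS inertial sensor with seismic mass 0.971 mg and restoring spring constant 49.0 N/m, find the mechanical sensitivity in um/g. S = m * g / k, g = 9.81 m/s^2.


Step 1: Convert mass: m = 0.971 mg = 9.71e-07 kg
Step 2: S = m * g / k = 9.71e-07 * 9.81 / 49.0
Step 3: S = 1.94e-07 m/g
Step 4: Convert to um/g: S = 0.194 um/g


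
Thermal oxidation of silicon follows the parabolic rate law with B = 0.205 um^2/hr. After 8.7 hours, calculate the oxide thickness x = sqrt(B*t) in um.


Step 1: Compute B*t = 0.205 * 8.7 = 1.7835
Step 2: x = sqrt(1.7835)
x = 1.335 um


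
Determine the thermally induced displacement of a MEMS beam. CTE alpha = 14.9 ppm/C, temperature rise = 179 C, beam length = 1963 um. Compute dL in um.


Step 1: Convert CTE: alpha = 14.9 ppm/C = 14.9e-6 /C
Step 2: dL = 14.9e-6 * 179 * 1963
dL = 5.2355 um


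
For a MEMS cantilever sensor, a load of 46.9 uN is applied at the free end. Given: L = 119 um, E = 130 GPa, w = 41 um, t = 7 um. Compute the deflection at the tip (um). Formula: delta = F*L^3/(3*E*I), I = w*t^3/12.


Step 1: Calculate the second moment of area.
I = w * t^3 / 12 = 41 * 7^3 / 12 = 1171.9167 um^4
Step 2: Convert E to consistent units (1 GPa = 1000 uN/um^2).
E = 130 GPa = 130000 uN/um^2
Step 3: Calculate tip deflection.
delta = F * L^3 / (3 * E * I)
delta = 46.9 * 119^3 / (3 * 130000 * 1171.9167)
delta = 0.1729 um


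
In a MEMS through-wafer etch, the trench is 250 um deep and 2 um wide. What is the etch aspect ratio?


Step 1: AR = depth / width
Step 2: AR = 250 / 2
AR = 125.0


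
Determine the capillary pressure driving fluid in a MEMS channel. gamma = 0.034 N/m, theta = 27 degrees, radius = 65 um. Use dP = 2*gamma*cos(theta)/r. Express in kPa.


Step 1: cos(27 deg) = 0.891
Step 2: Convert r to m: r = 65e-6 m
Step 3: dP = 2 * 0.034 * 0.891 / 65e-6 = 932.1 Pa
Step 4: Convert Pa to kPa (divide by 1000).
dP = 0.93 kPa


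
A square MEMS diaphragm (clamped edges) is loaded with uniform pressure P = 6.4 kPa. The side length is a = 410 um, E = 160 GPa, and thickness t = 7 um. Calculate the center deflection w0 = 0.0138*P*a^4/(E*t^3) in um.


Step 1: Convert pressure to compatible units (E is in GPa, so P in GPa).
P = 6.4 kPa = 6.4e-6 GPa
Step 2: Compute numerator: 0.0138 * P * a^4.
a^4 = 410^4 = 28257610000
numerator = 0.0138 * 6.4e-6 * 28257610000 = 2.4957e+03
Step 3: Compute denominator: E * t^3 = 160 * 7^3 = 54880
Step 4: w0 = numerator / denominator = 2.4957e+03 / 54880 = 0.0455 um


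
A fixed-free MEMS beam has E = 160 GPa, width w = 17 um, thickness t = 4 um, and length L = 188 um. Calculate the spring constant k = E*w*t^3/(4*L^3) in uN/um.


Step 1: Convert E to consistent units (1 GPa = 1000 uN/um^2).
E = 160 GPa = 160000 uN/um^2
Step 2: Compute t^3 = 4^3 = 64
Step 3: Compute L^3 = 188^3 = 6644672
Step 4: k = 160000 * 17 * 64 / (4 * 6644672)
k = 6.5496 uN/um


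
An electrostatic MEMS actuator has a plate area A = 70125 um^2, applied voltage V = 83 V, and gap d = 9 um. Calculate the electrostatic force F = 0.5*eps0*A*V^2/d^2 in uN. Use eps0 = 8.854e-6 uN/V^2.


Step 1: Identify parameters.
eps0 = 8.854e-6 uN/V^2, A = 70125 um^2, V = 83 V, d = 9 um
Step 2: Compute V^2 = 83^2 = 6889
Step 3: Compute d^2 = 9^2 = 81
Step 4: F = 0.5 * 8.854e-6 * 70125 * 6889 / 81
F = 26.403 uN


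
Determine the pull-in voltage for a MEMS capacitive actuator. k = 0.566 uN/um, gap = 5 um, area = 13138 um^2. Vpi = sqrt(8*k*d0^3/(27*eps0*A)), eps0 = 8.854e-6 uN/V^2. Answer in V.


Step 1: Compute numerator: 8 * k * d0^3 = 8 * 0.566 * 5^3 = 566.0
Step 2: Compute denominator: 27 * eps0 * A = 27 * 8.854e-6 * 13138 = 3.140744
Step 3: Vpi = sqrt(566.0 / 3.140744)
Vpi = 13.42 V


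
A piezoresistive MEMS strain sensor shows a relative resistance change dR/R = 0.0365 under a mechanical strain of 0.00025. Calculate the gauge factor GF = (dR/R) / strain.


Step 1: Identify values.
dR/R = 0.0365, strain = 0.00025
Step 2: GF = (dR/R) / strain = 0.0365 / 0.00025
GF = 146.0


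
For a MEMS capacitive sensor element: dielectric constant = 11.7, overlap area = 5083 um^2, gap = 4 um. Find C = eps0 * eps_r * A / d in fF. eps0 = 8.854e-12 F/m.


Step 1: Convert area to m^2: A = 5083e-12 m^2
Step 2: Convert gap to m: d = 4e-6 m
Step 3: C = eps0 * eps_r * A / d
C = 8.854e-12 * 11.7 * 5083e-12 / 4e-6
Step 4: Convert to fF (multiply by 1e15).
C = 131.64 fF


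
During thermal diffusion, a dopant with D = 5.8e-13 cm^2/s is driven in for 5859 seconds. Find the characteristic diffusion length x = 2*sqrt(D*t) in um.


Step 1: Compute D*t = 5.8e-13 * 5859 = 3.39822e-09 cm^2
Step 2: sqrt(D*t) = 5.82943e-05 cm
Step 3: x = 2 * 5.82943e-05 cm = 1.165886e-04 cm
Step 4: Convert to um (1 cm = 1e4 um): x = 1.166 um


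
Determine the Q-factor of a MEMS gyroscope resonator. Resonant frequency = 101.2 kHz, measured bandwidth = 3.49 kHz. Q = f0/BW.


Step 1: Q = f0 / bandwidth
Step 2: Q = 101.2 / 3.49
Q = 29.0


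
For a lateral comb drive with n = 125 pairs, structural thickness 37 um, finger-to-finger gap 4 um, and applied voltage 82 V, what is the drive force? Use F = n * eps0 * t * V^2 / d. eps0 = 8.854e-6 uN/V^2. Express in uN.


Step 1: Parameters: n=125, eps0=8.854e-6 uN/V^2, t=37 um, V=82 V, d=4 um
Step 2: V^2 = 6724
Step 3: F = 125 * 8.854e-6 * 37 * 6724 / 4
F = 68.837 uN


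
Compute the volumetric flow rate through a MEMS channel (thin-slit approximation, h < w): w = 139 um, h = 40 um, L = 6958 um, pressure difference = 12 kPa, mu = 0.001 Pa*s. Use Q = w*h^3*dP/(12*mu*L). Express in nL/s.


Step 1: Convert all dimensions to SI (meters).
w = 139e-6 m, h = 40e-6 m, L = 6958e-6 m, dP = 12e3 Pa
Step 2: Q = w * h^3 * dP / (12 * mu * L)
Q = 139e-6 * (40e-6)^3 * 12e3 / (12 * 0.001 * 6958e-6) = 1.27852831e-09 m^3/s
Step 3: Convert Q from m^3/s to nL/s (1 m^3 = 1e12 nL, so multiply by 1e12).
Q = 1278.528 nL/s


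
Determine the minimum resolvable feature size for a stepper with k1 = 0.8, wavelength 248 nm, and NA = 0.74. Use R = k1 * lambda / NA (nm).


Step 1: Identify values: k1 = 0.8, lambda = 248 nm, NA = 0.74
Step 2: R = k1 * lambda / NA
R = 0.8 * 248 / 0.74
R = 268.1 nm


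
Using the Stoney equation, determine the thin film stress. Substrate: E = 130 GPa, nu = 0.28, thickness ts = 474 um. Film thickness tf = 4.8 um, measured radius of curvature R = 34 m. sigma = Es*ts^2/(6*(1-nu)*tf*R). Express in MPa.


Step 1: Compute numerator: Es * ts^2 = 130 * 474^2 = 29207880 (GPa*um^2)
Step 2: Compute denominator (R in um): 6*(1-nu)*tf*R = 6*0.72*4.8*34e6 = 705024000.0 (um^2)
Step 3: sigma (GPa) = 29207880 / 705024000.0 = 4.1428e-02 GPa
Step 4: Convert to MPa (x1000): sigma = 41.4 MPa


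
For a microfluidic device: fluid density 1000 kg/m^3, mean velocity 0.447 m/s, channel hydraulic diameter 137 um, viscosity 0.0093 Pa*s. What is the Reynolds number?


Step 1: Convert Dh to meters: Dh = 137e-6 m
Step 2: Re = rho * v * Dh / mu
Re = 1000 * 0.447 * 137e-6 / 0.0093
Re = 6.585


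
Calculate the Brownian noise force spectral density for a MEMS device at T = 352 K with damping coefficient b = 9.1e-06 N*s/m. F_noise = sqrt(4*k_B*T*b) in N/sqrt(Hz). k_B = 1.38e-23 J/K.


Step 1: Compute 4 * k_B * T * b
= 4 * 1.38e-23 * 352 * 9.1e-06
= 1.7682e-25 N^2/Hz
Step 2: F_noise = sqrt(1.7682e-25)
F_noise = 4.20e-13 N/sqrt(Hz)


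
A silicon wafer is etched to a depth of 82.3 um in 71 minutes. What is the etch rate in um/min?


Step 1: Etch rate = depth / time
Step 2: rate = 82.3 / 71
rate = 1.159 um/min


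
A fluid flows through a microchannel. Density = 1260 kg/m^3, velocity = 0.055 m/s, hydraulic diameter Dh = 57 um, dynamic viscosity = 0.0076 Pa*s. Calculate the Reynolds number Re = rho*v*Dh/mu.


Step 1: Convert Dh to meters: Dh = 57e-6 m
Step 2: Re = rho * v * Dh / mu
Re = 1260 * 0.055 * 57e-6 / 0.0076
Re = 0.52


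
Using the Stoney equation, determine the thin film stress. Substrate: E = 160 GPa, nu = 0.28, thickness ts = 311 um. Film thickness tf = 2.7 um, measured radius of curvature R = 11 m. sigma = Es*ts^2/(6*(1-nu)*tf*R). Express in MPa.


Step 1: Compute numerator: Es * ts^2 = 160 * 311^2 = 15475360 (GPa*um^2)
Step 2: Compute denominator (R in um): 6*(1-nu)*tf*R = 6*0.72*2.7*11e6 = 128304000.0 (um^2)
Step 3: sigma (GPa) = 15475360 / 128304000.0 = 1.20615e-01 GPa
Step 4: Convert to MPa (x1000): sigma = 120.6 MPa


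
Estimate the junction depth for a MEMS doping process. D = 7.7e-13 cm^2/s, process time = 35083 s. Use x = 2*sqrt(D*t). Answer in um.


Step 1: Compute D*t = 7.7e-13 * 35083 = 2.701391e-08 cm^2
Step 2: sqrt(D*t) = 1.64359e-04 cm
Step 3: x = 2 * 1.64359e-04 cm = 3.28718e-04 cm
Step 4: Convert to um (1 cm = 1e4 um): x = 3.287 um


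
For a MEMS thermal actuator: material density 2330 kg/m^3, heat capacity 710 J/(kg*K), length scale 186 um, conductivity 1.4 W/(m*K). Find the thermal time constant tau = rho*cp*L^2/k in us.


Step 1: Convert L to m: L = 186e-6 m
Step 2: L^2 = (186e-6)^2 = 3.4596e-08 m^2
Step 3: tau = 2330 * 710 * 3.4596e-08 / 1.4 = 4.088011629e-02 s
Step 4: Convert to microseconds (multiply by 1e6).
tau = 40880.116 us


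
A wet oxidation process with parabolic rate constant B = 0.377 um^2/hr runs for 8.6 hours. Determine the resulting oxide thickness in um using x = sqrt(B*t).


Step 1: Compute B*t = 0.377 * 8.6 = 3.2422
Step 2: x = sqrt(3.2422)
x = 1.801 um


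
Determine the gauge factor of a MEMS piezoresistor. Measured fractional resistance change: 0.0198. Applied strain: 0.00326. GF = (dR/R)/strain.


Step 1: Identify values.
dR/R = 0.0198, strain = 0.00326
Step 2: GF = (dR/R) / strain = 0.0198 / 0.00326
GF = 6.1


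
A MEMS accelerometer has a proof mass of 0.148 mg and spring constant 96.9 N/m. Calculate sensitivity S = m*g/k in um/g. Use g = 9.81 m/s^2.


Step 1: Convert mass: m = 0.148 mg = 1.48e-07 kg
Step 2: S = m * g / k = 1.48e-07 * 9.81 / 96.9
Step 3: S = 1.50e-08 m/g
Step 4: Convert to um/g: S = 0.015 um/g


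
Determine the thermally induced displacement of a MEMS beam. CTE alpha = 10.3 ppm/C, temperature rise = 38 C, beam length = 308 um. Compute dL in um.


Step 1: Convert CTE: alpha = 10.3 ppm/C = 10.3e-6 /C
Step 2: dL = 10.3e-6 * 38 * 308
dL = 0.1206 um


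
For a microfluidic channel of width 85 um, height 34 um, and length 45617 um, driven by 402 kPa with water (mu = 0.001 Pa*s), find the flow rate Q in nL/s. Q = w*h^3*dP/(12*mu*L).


Step 1: Convert all dimensions to SI (meters).
w = 85e-6 m, h = 34e-6 m, L = 45617e-6 m, dP = 402e3 Pa
Step 2: Q = w * h^3 * dP / (12 * mu * L)
Q = 85e-6 * (34e-6)^3 * 402e3 / (12 * 0.001 * 45617e-6) = 2.45343052e-09 m^3/s
Step 3: Convert Q from m^3/s to nL/s (1 m^3 = 1e12 nL, so multiply by 1e12).
Q = 2453.431 nL/s


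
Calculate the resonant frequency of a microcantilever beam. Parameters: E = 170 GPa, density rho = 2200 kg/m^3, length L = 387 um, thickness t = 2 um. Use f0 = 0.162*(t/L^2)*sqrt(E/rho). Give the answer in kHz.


Step 1: Convert units to SI.
t_SI = 2e-6 m, L_SI = 387e-6 m
Step 2: Calculate sqrt(E/rho).
sqrt(170e9 / 2200) = 8790.49 m/s
Step 3: Compute f0.
f0 = 0.162 * 2e-6 / (387e-6)^2 * 8790.49 = 19016.7 Hz = 19.02 kHz


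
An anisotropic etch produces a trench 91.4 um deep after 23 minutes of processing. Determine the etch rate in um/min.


Step 1: Etch rate = depth / time
Step 2: rate = 91.4 / 23
rate = 3.974 um/min


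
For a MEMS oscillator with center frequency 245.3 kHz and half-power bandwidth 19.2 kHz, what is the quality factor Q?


Step 1: Q = f0 / bandwidth
Step 2: Q = 245.3 / 19.2
Q = 12.8


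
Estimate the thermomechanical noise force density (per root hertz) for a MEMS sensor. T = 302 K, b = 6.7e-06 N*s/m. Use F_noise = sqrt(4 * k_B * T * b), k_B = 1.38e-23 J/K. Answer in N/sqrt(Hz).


Step 1: Compute 4 * k_B * T * b
= 4 * 1.38e-23 * 302 * 6.7e-06
= 1.1169e-25 N^2/Hz
Step 2: F_noise = sqrt(1.1169e-25)
F_noise = 3.34e-13 N/sqrt(Hz)


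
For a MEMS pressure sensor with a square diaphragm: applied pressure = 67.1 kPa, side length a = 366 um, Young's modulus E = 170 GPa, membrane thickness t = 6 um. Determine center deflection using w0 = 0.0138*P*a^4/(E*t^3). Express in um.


Step 1: Convert pressure to compatible units (E is in GPa, so P in GPa).
P = 67.1 kPa = 67.1e-6 GPa
Step 2: Compute numerator: 0.0138 * P * a^4.
a^4 = 366^4 = 17944209936
numerator = 0.0138 * 67.1e-6 * 17944209936 = 1.6616e+04
Step 3: Compute denominator: E * t^3 = 170 * 6^3 = 36720
Step 4: w0 = numerator / denominator = 1.6616e+04 / 36720 = 0.4525 um


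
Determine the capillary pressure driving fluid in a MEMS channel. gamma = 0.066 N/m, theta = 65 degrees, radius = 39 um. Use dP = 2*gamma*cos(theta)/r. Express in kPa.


Step 1: cos(65 deg) = 0.4226
Step 2: Convert r to m: r = 39e-6 m
Step 3: dP = 2 * 0.066 * 0.4226 / 39e-6 = 1430.3 Pa
Step 4: Convert Pa to kPa (divide by 1000).
dP = 1.43 kPa


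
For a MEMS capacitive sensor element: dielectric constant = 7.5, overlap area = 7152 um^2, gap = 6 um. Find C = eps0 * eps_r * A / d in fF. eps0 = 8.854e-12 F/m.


Step 1: Convert area to m^2: A = 7152e-12 m^2
Step 2: Convert gap to m: d = 6e-6 m
Step 3: C = eps0 * eps_r * A / d
C = 8.854e-12 * 7.5 * 7152e-12 / 6e-6
Step 4: Convert to fF (multiply by 1e15).
C = 79.15 fF


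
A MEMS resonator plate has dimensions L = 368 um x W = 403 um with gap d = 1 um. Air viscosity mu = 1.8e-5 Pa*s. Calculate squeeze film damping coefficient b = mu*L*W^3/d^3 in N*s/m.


Step 1: Convert to SI.
L = 368e-6 m, W = 403e-6 m, d = 1e-6 m
Step 2: W^3 = (403e-6)^3 = 6.55e-11 m^3
Step 3: d^3 = (1e-6)^3 = 1.00e-18 m^3
Step 4: b = 1.8e-5 * 368e-6 * 6.55e-11 / 1.00e-18
b = 4.34e-01 N*s/m


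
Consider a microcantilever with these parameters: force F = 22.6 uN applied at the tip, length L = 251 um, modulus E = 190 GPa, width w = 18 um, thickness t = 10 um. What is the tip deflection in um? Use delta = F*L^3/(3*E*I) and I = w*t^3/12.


Step 1: Calculate the second moment of area.
I = w * t^3 / 12 = 18 * 10^3 / 12 = 1500.0 um^4
Step 2: Convert E to consistent units (1 GPa = 1000 uN/um^2).
E = 190 GPa = 190000 uN/um^2
Step 3: Calculate tip deflection.
delta = F * L^3 / (3 * E * I)
delta = 22.6 * 251^3 / (3 * 190000 * 1500.0)
delta = 0.418 um


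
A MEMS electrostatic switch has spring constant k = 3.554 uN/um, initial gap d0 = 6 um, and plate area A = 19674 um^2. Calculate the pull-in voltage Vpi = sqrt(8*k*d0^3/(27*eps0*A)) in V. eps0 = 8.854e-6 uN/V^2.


Step 1: Compute numerator: 8 * k * d0^3 = 8 * 3.554 * 6^3 = 6141.312
Step 2: Compute denominator: 27 * eps0 * A = 27 * 8.854e-6 * 19674 = 4.703227
Step 3: Vpi = sqrt(6141.312 / 4.703227)
Vpi = 36.14 V


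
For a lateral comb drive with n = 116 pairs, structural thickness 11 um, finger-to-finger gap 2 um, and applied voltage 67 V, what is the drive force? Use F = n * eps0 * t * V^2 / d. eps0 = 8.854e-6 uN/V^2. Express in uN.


Step 1: Parameters: n=116, eps0=8.854e-6 uN/V^2, t=11 um, V=67 V, d=2 um
Step 2: V^2 = 4489
Step 3: F = 116 * 8.854e-6 * 11 * 4489 / 2
F = 25.358 uN


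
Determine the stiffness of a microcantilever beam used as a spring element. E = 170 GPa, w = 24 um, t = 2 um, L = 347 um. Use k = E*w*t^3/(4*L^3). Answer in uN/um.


Step 1: Convert E to consistent units (1 GPa = 1000 uN/um^2).
E = 170 GPa = 170000 uN/um^2
Step 2: Compute t^3 = 2^3 = 8
Step 3: Compute L^3 = 347^3 = 41781923
Step 4: k = 170000 * 24 * 8 / (4 * 41781923)
k = 0.1953 uN/um


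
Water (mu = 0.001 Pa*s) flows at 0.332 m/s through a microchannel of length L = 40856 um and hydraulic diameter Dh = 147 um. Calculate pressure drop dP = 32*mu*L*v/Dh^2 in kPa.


Step 1: Convert to SI: L = 40856e-6 m, Dh = 147e-6 m
Step 2: dP = 32 * 0.001 * 40856e-6 * 0.332 / (147e-6)^2
Step 3: dP = 20086.73 Pa
Step 4: Convert to kPa: dP = 20.09 kPa


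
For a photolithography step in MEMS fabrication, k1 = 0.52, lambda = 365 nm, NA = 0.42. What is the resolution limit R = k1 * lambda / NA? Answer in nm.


Step 1: Identify values: k1 = 0.52, lambda = 365 nm, NA = 0.42
Step 2: R = k1 * lambda / NA
R = 0.52 * 365 / 0.42
R = 451.9 nm


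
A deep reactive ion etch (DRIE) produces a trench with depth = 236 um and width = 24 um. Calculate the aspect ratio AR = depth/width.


Step 1: AR = depth / width
Step 2: AR = 236 / 24
AR = 9.8


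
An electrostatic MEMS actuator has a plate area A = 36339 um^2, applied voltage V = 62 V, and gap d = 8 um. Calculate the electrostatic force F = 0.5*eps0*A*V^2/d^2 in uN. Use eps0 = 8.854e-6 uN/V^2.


Step 1: Identify parameters.
eps0 = 8.854e-6 uN/V^2, A = 36339 um^2, V = 62 V, d = 8 um
Step 2: Compute V^2 = 62^2 = 3844
Step 3: Compute d^2 = 8^2 = 64
Step 4: F = 0.5 * 8.854e-6 * 36339 * 3844 / 64
F = 9.662 uN


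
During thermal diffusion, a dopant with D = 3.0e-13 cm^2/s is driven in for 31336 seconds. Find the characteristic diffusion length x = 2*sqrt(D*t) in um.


Step 1: Compute D*t = 3.0e-13 * 31336 = 9.4008e-09 cm^2
Step 2: sqrt(D*t) = 9.69577e-05 cm
Step 3: x = 2 * 9.69577e-05 cm = 1.939154e-04 cm
Step 4: Convert to um (1 cm = 1e4 um): x = 1.939 um


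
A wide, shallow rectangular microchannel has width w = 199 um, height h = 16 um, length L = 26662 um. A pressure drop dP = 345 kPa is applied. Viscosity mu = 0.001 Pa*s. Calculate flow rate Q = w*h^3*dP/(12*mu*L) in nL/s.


Step 1: Convert all dimensions to SI (meters).
w = 199e-6 m, h = 16e-6 m, L = 26662e-6 m, dP = 345e3 Pa
Step 2: Q = w * h^3 * dP / (12 * mu * L)
Q = 199e-6 * (16e-6)^3 * 345e3 / (12 * 0.001 * 26662e-6) = 8.7893781e-10 m^3/s
Step 3: Convert Q from m^3/s to nL/s (1 m^3 = 1e12 nL, so multiply by 1e12).
Q = 878.938 nL/s
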